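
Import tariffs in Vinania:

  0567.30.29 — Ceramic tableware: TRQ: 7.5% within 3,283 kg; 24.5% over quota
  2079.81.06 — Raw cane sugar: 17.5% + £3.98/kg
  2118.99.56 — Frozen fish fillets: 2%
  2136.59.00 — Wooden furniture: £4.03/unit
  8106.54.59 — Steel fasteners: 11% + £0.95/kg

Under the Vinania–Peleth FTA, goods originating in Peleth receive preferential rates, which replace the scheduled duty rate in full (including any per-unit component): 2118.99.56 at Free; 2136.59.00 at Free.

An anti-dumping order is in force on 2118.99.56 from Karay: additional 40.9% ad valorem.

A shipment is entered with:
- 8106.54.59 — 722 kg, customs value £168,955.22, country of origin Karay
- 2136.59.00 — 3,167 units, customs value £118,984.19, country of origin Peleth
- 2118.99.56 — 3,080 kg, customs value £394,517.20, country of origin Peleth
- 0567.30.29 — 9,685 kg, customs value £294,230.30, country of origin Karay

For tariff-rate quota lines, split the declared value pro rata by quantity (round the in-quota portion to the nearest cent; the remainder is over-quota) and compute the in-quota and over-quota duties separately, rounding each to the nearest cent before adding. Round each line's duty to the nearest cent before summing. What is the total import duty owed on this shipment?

Line 1 (8106.54.59, Karay, 722 kg, £168,955.22):
Base rate for 8106.54.59 is 11% + £0.95/kg.
Duty = £168,955.22 × 11% + 722 × £0.95 = £19,270.97.
Line 2 (2136.59.00, Peleth, 3,167 units, £118,984.19):
Base rate for 2136.59.00 is £4.03/unit.
Origin Peleth qualifies under the Vinania–Peleth agreement and 2136.59.00 is covered: preferential rate Free applies instead.
Duty = £118,984.19 × 0% = £0.00.
Line 3 (2118.99.56, Peleth, 3,080 kg, £394,517.20):
Base rate for 2118.99.56 is 2%.
Origin Peleth qualifies under the Vinania–Peleth agreement and 2118.99.56 is covered: preferential rate Free applies instead.
The additional-duty order on 2118.99.56 targets Karay, not Peleth; it does not apply.
Duty = £394,517.20 × 0% = £0.00.
Line 4 (0567.30.29, Karay, 9,685 kg, £294,230.30):
Code 0567.30.29 is under a tariff-rate quota (threshold 3,283 kg). In-quota: 3,283 kg at 7.5%; over-quota: 6,402 kg at 24.5%.
Pro-rata value split: in-quota = £294,230.30 × 3,283/9,685 = £99,737.54; over-quota = £294,230.30 − £99,737.54 = £194,492.76.
In-quota duty = £99,737.54 × 7.5% = £7,480.32. Over-quota duty = £194,492.76 × 24.5% = £47,650.73.
Line duty = £7,480.32 + £47,650.73 = £55,131.05.
Total = £19,270.97 + £0.00 + £0.00 + £55,131.05 = £74,402.02.

£74,402.02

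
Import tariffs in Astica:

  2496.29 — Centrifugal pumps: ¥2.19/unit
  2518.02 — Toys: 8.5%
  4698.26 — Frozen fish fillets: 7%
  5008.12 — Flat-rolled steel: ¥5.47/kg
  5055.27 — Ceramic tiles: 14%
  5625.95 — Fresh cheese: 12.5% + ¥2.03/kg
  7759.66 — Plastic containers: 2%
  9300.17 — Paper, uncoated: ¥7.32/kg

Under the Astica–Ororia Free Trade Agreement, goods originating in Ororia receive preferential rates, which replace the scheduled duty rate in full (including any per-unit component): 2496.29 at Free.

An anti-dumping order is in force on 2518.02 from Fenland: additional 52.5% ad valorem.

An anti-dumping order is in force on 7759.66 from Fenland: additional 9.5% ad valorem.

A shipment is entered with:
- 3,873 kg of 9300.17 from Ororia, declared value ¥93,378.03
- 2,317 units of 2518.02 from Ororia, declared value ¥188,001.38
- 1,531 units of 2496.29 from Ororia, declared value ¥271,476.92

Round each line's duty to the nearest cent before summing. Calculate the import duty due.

Line 1 (9300.17, Ororia, 3,873 kg, ¥93,378.03):
Base rate for 9300.17 is ¥7.32/kg.
Origin Ororia is the FTA partner but 9300.17 is not on the preference list; base rate stands.
Duty = 3,873 × ¥7.32 = ¥28,350.36.
Line 2 (2518.02, Ororia, 2,317 units, ¥188,001.38):
Base rate for 2518.02 is 8.5%.
Origin Ororia is the FTA partner but 2518.02 is not on the preference list; base rate stands.
The additional-duty order on 2518.02 targets Fenland, not Ororia; it does not apply.
Duty = ¥188,001.38 × 8.5% = ¥15,980.12.
Line 3 (2496.29, Ororia, 1,531 units, ¥271,476.92):
Base rate for 2496.29 is ¥2.19/unit.
Origin Ororia qualifies under the Astica–Ororia agreement and 2496.29 is covered: preferential rate Free applies instead.
Duty = ¥271,476.92 × 0% = ¥0.00.
Total = ¥28,350.36 + ¥15,980.12 + ¥0.00 = ¥44,330.48.

¥44,330.48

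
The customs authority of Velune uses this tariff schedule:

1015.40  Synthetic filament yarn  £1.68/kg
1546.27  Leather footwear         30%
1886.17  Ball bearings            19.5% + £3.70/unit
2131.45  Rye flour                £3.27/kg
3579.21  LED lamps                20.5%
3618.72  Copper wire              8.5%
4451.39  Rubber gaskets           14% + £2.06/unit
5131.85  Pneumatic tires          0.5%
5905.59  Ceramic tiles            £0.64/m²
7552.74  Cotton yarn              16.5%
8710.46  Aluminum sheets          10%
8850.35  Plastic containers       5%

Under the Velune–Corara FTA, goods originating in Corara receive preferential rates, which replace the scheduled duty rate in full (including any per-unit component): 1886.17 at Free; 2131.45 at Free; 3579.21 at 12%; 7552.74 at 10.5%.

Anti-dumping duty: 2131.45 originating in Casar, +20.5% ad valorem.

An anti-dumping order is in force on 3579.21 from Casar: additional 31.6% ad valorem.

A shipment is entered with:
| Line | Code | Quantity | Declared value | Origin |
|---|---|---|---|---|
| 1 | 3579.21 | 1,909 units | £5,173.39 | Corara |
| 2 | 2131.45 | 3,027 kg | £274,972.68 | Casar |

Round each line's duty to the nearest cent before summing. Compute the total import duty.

Line 1 (3579.21, Corara, 1,909 units, £5,173.39):
Base rate for 3579.21 is 20.5%.
Origin Corara qualifies under the Velune–Corara agreement and 3579.21 is covered: preferential rate 12% applies instead.
The additional-duty order on 3579.21 targets Casar, not Corara; it does not apply.
Duty = £5,173.39 × 12% = £620.81.
Line 2 (2131.45, Casar, 3,027 kg, £274,972.68):
Base rate for 2131.45 is £3.27/kg.
2131.45 has an FTA preferential rate, but origin Casar is not Corara; base rate stands.
Additional duty on 2131.45 from Casar: +20.5% ad valorem. Applied ad valorem rate = 20.5%.
Duty = £274,972.68 × 20.5% + 3,027 × £3.27 = £66,267.69.
Total = £620.81 + £66,267.69 = £66,888.50.

£66,888.50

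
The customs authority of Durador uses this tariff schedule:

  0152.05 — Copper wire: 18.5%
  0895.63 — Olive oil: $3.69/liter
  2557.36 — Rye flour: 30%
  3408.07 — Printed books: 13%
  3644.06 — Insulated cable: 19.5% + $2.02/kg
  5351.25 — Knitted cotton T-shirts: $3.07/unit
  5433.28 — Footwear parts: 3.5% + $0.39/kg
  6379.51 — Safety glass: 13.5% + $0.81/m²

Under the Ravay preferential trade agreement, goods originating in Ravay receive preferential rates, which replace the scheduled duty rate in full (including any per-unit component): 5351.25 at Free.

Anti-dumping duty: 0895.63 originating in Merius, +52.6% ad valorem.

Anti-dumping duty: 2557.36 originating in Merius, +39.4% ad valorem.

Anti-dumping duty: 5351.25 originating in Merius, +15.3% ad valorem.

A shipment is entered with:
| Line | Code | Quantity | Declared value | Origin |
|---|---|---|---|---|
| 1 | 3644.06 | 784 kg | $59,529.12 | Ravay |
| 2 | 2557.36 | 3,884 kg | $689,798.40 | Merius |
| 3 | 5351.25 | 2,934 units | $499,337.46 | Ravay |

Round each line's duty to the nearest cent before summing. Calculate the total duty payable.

$491,911.95

Line 1 (3644.06, Ravay, 784 kg, $59,529.12):
Base rate for 3644.06 is 19.5% + $2.02/kg.
Origin Ravay is the FTA partner but 3644.06 is not on the preference list; base rate stands.
Duty = $59,529.12 × 19.5% + 784 × $2.02 = $13,191.86.
Line 2 (2557.36, Merius, 3,884 kg, $689,798.40):
Base rate for 2557.36 is 30%.
Additional duty on 2557.36 from Merius: +39.4%. Applied ad valorem rate: 30% + 39.4% = 69.4%.
Duty = $689,798.40 × 69.4% = $478,720.09.
Line 3 (5351.25, Ravay, 2,934 units, $499,337.46):
Base rate for 5351.25 is $3.07/unit.
Origin Ravay qualifies under the Durador–Ravay agreement and 5351.25 is covered: preferential rate Free applies instead.
The additional-duty order on 5351.25 targets Merius, not Ravay; it does not apply.
Duty = $499,337.46 × 0% = $0.00.
Total = $13,191.86 + $478,720.09 + $0.00 = $491,911.95.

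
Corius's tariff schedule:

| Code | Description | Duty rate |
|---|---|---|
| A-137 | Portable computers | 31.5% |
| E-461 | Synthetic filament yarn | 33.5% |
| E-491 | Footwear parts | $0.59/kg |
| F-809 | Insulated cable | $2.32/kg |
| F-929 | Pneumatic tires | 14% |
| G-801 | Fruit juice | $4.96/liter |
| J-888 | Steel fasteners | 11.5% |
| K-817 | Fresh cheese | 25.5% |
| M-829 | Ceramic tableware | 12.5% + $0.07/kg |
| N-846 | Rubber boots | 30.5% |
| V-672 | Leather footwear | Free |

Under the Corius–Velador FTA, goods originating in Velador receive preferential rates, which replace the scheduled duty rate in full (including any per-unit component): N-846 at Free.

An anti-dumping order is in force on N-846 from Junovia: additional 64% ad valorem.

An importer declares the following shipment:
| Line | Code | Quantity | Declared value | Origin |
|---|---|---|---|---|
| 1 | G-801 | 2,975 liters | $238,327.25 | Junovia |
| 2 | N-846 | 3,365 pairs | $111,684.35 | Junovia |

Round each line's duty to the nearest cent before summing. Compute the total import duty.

$120,297.71

Line 1 (G-801, Junovia, 2,975 liters, $238,327.25):
Base rate for G-801 is $4.96/liter.
Duty = 2,975 × $4.96 = $14,756.00.
Line 2 (N-846, Junovia, 3,365 pairs, $111,684.35):
Base rate for N-846 is 30.5%.
N-846 has an FTA preferential rate, but origin Junovia is not Velador; base rate stands.
Additional duty on N-846 from Junovia: +64%. Applied ad valorem rate: 30.5% + 64% = 94.5%.
Duty = $111,684.35 × 94.5% = $105,541.71.
Total = $14,756.00 + $105,541.71 = $120,297.71.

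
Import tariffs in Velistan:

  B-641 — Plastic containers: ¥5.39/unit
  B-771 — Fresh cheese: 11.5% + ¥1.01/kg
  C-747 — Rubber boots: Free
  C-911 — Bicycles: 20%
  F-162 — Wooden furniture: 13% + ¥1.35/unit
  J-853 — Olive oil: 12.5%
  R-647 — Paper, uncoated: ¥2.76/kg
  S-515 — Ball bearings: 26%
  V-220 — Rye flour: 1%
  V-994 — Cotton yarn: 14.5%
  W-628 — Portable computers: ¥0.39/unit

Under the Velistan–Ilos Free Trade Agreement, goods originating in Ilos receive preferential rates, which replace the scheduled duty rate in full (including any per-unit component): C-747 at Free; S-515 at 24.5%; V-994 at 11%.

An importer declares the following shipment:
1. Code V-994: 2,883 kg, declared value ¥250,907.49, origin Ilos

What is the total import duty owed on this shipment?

Line 1 (V-994, Ilos, 2,883 kg, ¥250,907.49):
Base rate for V-994 is 14.5%.
Origin Ilos qualifies under the Velistan–Ilos agreement and V-994 is covered: preferential rate 11% applies instead.
Duty = ¥250,907.49 × 11% = ¥27,599.82.

¥27,599.82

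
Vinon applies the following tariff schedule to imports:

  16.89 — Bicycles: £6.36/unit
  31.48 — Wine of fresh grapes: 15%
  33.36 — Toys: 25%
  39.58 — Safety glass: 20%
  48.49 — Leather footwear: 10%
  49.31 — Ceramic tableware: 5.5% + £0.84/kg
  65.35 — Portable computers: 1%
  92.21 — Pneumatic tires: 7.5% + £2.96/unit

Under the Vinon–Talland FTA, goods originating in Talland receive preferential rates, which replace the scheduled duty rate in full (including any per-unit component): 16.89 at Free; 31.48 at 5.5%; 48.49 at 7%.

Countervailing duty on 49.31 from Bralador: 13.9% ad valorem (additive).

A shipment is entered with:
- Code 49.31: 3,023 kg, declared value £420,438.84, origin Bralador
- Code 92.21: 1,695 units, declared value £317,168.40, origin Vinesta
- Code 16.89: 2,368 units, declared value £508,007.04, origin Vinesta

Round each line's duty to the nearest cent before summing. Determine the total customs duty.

£127,969.76

Line 1 (49.31, Bralador, 3,023 kg, £420,438.84):
Base rate for 49.31 is 5.5% + £0.84/kg.
Additional duty on 49.31 from Bralador: +13.9%. Applied ad valorem rate: 5.5% + 13.9% = 19.4%.
Duty = £420,438.84 × 19.4% + 3,023 × £0.84 = £84,104.45.
Line 2 (92.21, Vinesta, 1,695 units, £317,168.40):
Base rate for 92.21 is 7.5% + £2.96/unit.
Duty = £317,168.40 × 7.5% + 1,695 × £2.96 = £28,804.83.
Line 3 (16.89, Vinesta, 2,368 units, £508,007.04):
Base rate for 16.89 is £6.36/unit.
16.89 has an FTA preferential rate, but origin Vinesta is not Talland; base rate stands.
Duty = 2,368 × £6.36 = £15,060.48.
Total = £84,104.45 + £28,804.83 + £15,060.48 = £127,969.76.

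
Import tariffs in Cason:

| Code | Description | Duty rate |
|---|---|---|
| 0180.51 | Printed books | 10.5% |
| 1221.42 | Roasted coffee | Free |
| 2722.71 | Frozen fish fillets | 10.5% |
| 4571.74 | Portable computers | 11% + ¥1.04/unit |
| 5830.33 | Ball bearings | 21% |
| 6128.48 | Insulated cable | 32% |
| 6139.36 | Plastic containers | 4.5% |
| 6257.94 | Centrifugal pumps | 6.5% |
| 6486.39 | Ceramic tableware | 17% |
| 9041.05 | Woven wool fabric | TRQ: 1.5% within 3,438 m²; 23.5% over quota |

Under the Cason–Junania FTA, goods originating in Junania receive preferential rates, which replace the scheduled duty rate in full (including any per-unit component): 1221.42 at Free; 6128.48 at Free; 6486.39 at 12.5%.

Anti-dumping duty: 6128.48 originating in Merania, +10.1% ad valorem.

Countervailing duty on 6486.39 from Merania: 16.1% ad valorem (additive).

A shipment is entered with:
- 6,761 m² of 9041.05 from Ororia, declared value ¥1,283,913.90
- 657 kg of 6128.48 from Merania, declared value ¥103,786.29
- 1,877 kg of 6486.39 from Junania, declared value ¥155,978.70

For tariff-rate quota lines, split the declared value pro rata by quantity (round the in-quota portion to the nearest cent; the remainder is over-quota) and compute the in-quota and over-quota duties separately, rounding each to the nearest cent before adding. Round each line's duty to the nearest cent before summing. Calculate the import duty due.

Line 1 (9041.05, Ororia, 6,761 m², ¥1,283,913.90):
Code 9041.05 is under a tariff-rate quota (threshold 3,438 m²). In-quota: 3,438 m² at 1.5%; over-quota: 3,323 m² at 23.5%.
Pro-rata value split: in-quota = ¥1,283,913.90 × 3,438/6,761 = ¥652,876.20; over-quota = ¥1,283,913.90 − ¥652,876.20 = ¥631,037.70.
In-quota duty = ¥652,876.20 × 1.5% = ¥9,793.14. Over-quota duty = ¥631,037.70 × 23.5% = ¥148,293.86.
Line duty = ¥9,793.14 + ¥148,293.86 = ¥158,087.00.
Line 2 (6128.48, Merania, 657 kg, ¥103,786.29):
Base rate for 6128.48 is 32%.
6128.48 has an FTA preferential rate, but origin Merania is not Junania; base rate stands.
Additional duty on 6128.48 from Merania: +10.1%. Applied ad valorem rate: 32% + 10.1% = 42.1%.
Duty = ¥103,786.29 × 42.1% = ¥43,694.03.
Line 3 (6486.39, Junania, 1,877 kg, ¥155,978.70):
Base rate for 6486.39 is 17%.
Origin Junania qualifies under the Cason–Junania agreement and 6486.39 is covered: preferential rate 12.5% applies instead.
The additional-duty order on 6486.39 targets Merania, not Junania; it does not apply.
Duty = ¥155,978.70 × 12.5% = ¥19,497.34.
Total = ¥158,087.00 + ¥43,694.03 + ¥19,497.34 = ¥221,278.37.

¥221,278.37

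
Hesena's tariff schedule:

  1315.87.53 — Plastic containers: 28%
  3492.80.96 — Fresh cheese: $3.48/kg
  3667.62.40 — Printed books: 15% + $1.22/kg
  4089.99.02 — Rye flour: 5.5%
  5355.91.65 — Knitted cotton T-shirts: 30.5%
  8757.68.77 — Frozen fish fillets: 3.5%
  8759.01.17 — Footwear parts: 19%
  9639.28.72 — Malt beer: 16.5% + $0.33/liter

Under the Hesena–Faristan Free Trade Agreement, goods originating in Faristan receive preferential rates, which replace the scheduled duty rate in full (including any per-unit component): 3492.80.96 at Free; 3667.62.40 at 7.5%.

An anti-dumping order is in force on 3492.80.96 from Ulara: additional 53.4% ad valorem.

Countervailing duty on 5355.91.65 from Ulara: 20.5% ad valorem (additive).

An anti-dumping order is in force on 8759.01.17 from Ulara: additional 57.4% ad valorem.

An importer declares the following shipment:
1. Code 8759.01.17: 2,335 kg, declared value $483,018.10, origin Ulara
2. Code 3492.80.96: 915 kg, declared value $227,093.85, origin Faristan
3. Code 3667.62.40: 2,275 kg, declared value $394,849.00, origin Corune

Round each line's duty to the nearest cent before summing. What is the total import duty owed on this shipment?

$431,028.68

Line 1 (8759.01.17, Ulara, 2,335 kg, $483,018.10):
Base rate for 8759.01.17 is 19%.
Additional duty on 8759.01.17 from Ulara: +57.4%. Applied ad valorem rate: 19% + 57.4% = 76.4%.
Duty = $483,018.10 × 76.4% = $369,025.83.
Line 2 (3492.80.96, Faristan, 915 kg, $227,093.85):
Base rate for 3492.80.96 is $3.48/kg.
Origin Faristan qualifies under the Hesena–Faristan agreement and 3492.80.96 is covered: preferential rate Free applies instead.
The additional-duty order on 3492.80.96 targets Ulara, not Faristan; it does not apply.
Duty = $227,093.85 × 0% = $0.00.
Line 3 (3667.62.40, Corune, 2,275 kg, $394,849.00):
Base rate for 3667.62.40 is 15% + $1.22/kg.
3667.62.40 has an FTA preferential rate, but origin Corune is not Faristan; base rate stands.
Duty = $394,849.00 × 15% + 2,275 × $1.22 = $62,002.85.
Total = $369,025.83 + $0.00 + $62,002.85 = $431,028.68.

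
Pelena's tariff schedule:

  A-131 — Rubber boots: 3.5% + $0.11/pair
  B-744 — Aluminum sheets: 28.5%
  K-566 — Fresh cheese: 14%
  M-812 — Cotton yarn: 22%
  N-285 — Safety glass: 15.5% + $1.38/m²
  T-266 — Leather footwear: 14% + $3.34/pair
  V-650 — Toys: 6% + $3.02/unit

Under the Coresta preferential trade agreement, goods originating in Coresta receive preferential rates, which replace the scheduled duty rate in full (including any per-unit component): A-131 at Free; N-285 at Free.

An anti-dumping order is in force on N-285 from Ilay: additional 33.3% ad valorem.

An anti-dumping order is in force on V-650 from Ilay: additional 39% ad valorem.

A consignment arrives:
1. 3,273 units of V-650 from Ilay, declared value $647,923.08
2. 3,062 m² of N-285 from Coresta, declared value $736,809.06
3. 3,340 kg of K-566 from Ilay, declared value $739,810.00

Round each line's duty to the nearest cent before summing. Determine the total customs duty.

Line 1 (V-650, Ilay, 3,273 units, $647,923.08):
Base rate for V-650 is 6% + $3.02/unit.
Additional duty on V-650 from Ilay: +39%. Applied ad valorem rate: 6% + 39% = 45%.
Duty = $647,923.08 × 45% + 3,273 × $3.02 = $301,449.85.
Line 2 (N-285, Coresta, 3,062 m², $736,809.06):
Base rate for N-285 is 15.5% + $1.38/m².
Origin Coresta qualifies under the Pelena–Coresta agreement and N-285 is covered: preferential rate Free applies instead.
The additional-duty order on N-285 targets Ilay, not Coresta; it does not apply.
Duty = $736,809.06 × 0% = $0.00.
Line 3 (K-566, Ilay, 3,340 kg, $739,810.00):
Base rate for K-566 is 14%.
Duty = $739,810.00 × 14% = $103,573.40.
Total = $301,449.85 + $0.00 + $103,573.40 = $405,023.25.

$405,023.25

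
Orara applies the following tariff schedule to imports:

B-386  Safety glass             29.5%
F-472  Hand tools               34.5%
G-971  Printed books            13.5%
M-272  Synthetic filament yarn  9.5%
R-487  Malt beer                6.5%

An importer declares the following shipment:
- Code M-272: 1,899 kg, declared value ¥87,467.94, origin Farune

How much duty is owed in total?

¥8,309.45

Line 1 (M-272, Farune, 1,899 kg, ¥87,467.94):
Base rate for M-272 is 9.5%.
Duty = ¥87,467.94 × 9.5% = ¥8,309.45.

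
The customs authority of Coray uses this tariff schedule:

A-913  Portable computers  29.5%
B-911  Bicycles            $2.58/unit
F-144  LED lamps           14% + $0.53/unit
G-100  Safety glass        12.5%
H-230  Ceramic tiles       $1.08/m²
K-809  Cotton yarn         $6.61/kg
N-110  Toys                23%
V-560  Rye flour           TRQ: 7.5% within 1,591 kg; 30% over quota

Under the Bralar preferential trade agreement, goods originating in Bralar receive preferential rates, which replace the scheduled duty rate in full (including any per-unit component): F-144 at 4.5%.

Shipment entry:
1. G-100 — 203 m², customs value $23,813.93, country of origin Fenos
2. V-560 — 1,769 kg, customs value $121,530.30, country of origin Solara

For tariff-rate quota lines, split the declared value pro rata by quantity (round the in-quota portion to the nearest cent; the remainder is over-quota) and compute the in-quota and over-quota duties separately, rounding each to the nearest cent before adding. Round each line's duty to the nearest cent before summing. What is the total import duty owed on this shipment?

Line 1 (G-100, Fenos, 203 m², $23,813.93):
Base rate for G-100 is 12.5%.
Duty = $23,813.93 × 12.5% = $2,976.74.
Line 2 (V-560, Solara, 1,769 kg, $121,530.30):
Code V-560 is under a tariff-rate quota (threshold 1,591 kg). In-quota: 1,591 kg at 7.5%; over-quota: 178 kg at 30%.
Pro-rata value split: in-quota = $121,530.30 × 1,591/1,769 = $109,301.70; over-quota = $121,530.30 − $109,301.70 = $12,228.60.
In-quota duty = $109,301.70 × 7.5% = $8,197.63. Over-quota duty = $12,228.60 × 30% = $3,668.58.
Line duty = $8,197.63 + $3,668.58 = $11,866.21.
Total = $2,976.74 + $11,866.21 = $14,842.95.

$14,842.95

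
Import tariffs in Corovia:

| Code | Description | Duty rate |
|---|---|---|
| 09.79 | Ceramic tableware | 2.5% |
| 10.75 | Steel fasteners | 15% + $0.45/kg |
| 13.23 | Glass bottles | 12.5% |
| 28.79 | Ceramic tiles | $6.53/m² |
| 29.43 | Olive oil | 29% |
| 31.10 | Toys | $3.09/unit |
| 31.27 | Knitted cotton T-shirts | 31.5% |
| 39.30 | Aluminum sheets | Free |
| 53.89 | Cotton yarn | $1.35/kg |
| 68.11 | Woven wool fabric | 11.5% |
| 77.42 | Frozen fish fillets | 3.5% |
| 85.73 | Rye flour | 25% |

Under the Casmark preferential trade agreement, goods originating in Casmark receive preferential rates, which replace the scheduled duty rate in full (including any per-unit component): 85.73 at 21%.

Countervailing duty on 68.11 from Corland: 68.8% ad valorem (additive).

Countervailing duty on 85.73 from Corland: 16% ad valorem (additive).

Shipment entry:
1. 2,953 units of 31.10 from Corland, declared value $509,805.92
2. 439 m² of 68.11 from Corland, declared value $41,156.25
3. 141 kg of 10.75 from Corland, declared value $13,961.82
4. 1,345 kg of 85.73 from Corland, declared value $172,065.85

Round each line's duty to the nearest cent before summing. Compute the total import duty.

Line 1 (31.10, Corland, 2,953 units, $509,805.92):
Base rate for 31.10 is $3.09/unit.
Duty = 2,953 × $3.09 = $9,124.77.
Line 2 (68.11, Corland, 439 m², $41,156.25):
Base rate for 68.11 is 11.5%.
Additional duty on 68.11 from Corland: +68.8%. Applied ad valorem rate: 11.5% + 68.8% = 80.3%.
Duty = $41,156.25 × 80.3% = $33,048.47.
Line 3 (10.75, Corland, 141 kg, $13,961.82):
Base rate for 10.75 is 15% + $0.45/kg.
Duty = $13,961.82 × 15% + 141 × $0.45 = $2,157.72.
Line 4 (85.73, Corland, 1,345 kg, $172,065.85):
Base rate for 85.73 is 25%.
85.73 has an FTA preferential rate, but origin Corland is not Casmark; base rate stands.
Additional duty on 85.73 from Corland: +16%. Applied ad valorem rate: 25% + 16% = 41%.
Duty = $172,065.85 × 41% = $70,547.00.
Total = $9,124.77 + $33,048.47 + $2,157.72 + $70,547.00 = $114,877.96.

$114,877.96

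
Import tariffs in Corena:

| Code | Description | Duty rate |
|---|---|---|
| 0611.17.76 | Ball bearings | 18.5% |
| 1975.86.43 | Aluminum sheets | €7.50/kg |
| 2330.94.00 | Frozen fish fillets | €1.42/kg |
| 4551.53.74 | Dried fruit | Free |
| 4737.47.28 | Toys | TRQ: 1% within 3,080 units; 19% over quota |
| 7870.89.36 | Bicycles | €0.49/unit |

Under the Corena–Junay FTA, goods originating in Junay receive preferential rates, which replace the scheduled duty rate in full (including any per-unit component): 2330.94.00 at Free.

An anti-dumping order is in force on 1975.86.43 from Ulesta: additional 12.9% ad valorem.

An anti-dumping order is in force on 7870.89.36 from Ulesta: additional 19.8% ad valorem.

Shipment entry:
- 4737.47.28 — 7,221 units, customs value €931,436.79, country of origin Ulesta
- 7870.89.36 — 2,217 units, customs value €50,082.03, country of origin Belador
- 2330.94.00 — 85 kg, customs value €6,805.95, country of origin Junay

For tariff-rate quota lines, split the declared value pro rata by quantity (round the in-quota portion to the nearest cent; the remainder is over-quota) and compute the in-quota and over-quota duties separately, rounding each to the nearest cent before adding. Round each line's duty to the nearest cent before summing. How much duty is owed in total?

Line 1 (4737.47.28, Ulesta, 7,221 units, €931,436.79):
Code 4737.47.28 is under a tariff-rate quota (threshold 3,080 units). In-quota: 3,080 units at 1%; over-quota: 4,141 units at 19%.
Pro-rata value split: in-quota = €931,436.79 × 3,080/7,221 = €397,289.20; over-quota = €931,436.79 − €397,289.20 = €534,147.59.
In-quota duty = €397,289.20 × 1% = €3,972.89. Over-quota duty = €534,147.59 × 19% = €101,488.04.
Line duty = €3,972.89 + €101,488.04 = €105,460.93.
Line 2 (7870.89.36, Belador, 2,217 units, €50,082.03):
Base rate for 7870.89.36 is €0.49/unit.
The additional-duty order on 7870.89.36 targets Ulesta, not Belador; it does not apply.
Duty = 2,217 × €0.49 = €1,086.33.
Line 3 (2330.94.00, Junay, 85 kg, €6,805.95):
Base rate for 2330.94.00 is €1.42/kg.
Origin Junay qualifies under the Corena–Junay agreement and 2330.94.00 is covered: preferential rate Free applies instead.
Duty = €6,805.95 × 0% = €0.00.
Total = €105,460.93 + €1,086.33 + €0.00 = €106,547.26.

€106,547.26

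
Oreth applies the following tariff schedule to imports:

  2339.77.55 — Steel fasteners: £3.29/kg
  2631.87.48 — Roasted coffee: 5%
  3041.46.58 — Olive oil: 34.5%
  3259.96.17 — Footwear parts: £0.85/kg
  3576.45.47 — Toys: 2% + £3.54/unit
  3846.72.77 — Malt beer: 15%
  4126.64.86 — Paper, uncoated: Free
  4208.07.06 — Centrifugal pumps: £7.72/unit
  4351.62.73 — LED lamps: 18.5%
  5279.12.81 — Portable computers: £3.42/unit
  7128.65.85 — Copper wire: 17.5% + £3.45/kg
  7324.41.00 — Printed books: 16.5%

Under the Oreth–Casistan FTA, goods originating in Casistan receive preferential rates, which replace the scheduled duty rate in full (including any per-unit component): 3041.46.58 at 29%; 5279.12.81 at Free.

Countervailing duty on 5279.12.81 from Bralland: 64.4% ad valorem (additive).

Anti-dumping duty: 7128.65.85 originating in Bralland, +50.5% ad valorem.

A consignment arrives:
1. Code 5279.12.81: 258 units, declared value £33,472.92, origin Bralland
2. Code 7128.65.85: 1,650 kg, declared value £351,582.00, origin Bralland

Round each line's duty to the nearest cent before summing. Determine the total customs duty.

£267,207.18

Line 1 (5279.12.81, Bralland, 258 units, £33,472.92):
Base rate for 5279.12.81 is £3.42/unit.
5279.12.81 has an FTA preferential rate, but origin Bralland is not Casistan; base rate stands.
Additional duty on 5279.12.81 from Bralland: +64.4% ad valorem. Applied ad valorem rate = 64.4%.
Duty = £33,472.92 × 64.4% + 258 × £3.42 = £22,438.92.
Line 2 (7128.65.85, Bralland, 1,650 kg, £351,582.00):
Base rate for 7128.65.85 is 17.5% + £3.45/kg.
Additional duty on 7128.65.85 from Bralland: +50.5%. Applied ad valorem rate: 17.5% + 50.5% = 68%.
Duty = £351,582.00 × 68% + 1,650 × £3.45 = £244,768.26.
Total = £22,438.92 + £244,768.26 = £267,207.18.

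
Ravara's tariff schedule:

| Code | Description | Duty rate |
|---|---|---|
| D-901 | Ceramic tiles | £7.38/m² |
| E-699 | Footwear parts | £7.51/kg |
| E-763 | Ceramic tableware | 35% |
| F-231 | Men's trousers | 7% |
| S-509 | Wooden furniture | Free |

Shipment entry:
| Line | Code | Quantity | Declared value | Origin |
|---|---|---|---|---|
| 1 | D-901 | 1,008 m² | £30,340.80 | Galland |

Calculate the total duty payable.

£7,439.04

Line 1 (D-901, Galland, 1,008 m², £30,340.80):
Base rate for D-901 is £7.38/m².
Duty = 1,008 × £7.38 = £7,439.04.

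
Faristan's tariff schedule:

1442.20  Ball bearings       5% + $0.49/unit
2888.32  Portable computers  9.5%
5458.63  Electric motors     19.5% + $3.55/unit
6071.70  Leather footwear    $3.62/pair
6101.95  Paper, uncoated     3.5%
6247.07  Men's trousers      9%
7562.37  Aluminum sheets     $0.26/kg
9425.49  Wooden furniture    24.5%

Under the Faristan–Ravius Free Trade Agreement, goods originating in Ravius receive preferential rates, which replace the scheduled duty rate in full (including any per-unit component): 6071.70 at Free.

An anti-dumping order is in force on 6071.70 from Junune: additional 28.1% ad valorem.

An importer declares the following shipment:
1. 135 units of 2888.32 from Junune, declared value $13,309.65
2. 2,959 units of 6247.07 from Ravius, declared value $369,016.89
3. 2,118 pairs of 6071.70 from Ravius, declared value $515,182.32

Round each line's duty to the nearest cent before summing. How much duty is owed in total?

Line 1 (2888.32, Junune, 135 units, $13,309.65):
Base rate for 2888.32 is 9.5%.
Duty = $13,309.65 × 9.5% = $1,264.42.
Line 2 (6247.07, Ravius, 2,959 units, $369,016.89):
Base rate for 6247.07 is 9%.
Origin Ravius is the FTA partner but 6247.07 is not on the preference list; base rate stands.
Duty = $369,016.89 × 9% = $33,211.52.
Line 3 (6071.70, Ravius, 2,118 pairs, $515,182.32):
Base rate for 6071.70 is $3.62/pair.
Origin Ravius qualifies under the Faristan–Ravius agreement and 6071.70 is covered: preferential rate Free applies instead.
The additional-duty order on 6071.70 targets Junune, not Ravius; it does not apply.
Duty = $515,182.32 × 0% = $0.00.
Total = $1,264.42 + $33,211.52 + $0.00 = $34,475.94.

$34,475.94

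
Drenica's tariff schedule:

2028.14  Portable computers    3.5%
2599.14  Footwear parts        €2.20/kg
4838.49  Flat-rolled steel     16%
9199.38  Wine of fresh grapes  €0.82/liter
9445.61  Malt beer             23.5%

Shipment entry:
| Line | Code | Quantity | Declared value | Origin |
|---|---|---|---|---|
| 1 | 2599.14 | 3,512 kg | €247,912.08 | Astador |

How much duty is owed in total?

Line 1 (2599.14, Astador, 3,512 kg, €247,912.08):
Base rate for 2599.14 is €2.20/kg.
Duty = 3,512 × €2.20 = €7,726.40.

€7,726.40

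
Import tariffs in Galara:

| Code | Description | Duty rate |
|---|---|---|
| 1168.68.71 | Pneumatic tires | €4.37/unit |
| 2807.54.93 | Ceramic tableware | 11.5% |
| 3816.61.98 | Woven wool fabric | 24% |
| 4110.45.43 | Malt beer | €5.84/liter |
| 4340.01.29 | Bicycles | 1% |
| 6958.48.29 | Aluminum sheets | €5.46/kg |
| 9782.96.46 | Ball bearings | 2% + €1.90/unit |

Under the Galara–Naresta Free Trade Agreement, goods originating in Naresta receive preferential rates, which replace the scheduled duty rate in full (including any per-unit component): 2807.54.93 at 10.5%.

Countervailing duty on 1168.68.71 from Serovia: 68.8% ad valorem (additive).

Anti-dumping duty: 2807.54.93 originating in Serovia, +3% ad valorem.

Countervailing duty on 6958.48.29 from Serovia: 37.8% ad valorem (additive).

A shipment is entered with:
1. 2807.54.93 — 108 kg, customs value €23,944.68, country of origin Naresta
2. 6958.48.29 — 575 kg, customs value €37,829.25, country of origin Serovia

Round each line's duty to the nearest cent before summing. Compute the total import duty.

Line 1 (2807.54.93, Naresta, 108 kg, €23,944.68):
Base rate for 2807.54.93 is 11.5%.
Origin Naresta qualifies under the Galara–Naresta agreement and 2807.54.93 is covered: preferential rate 10.5% applies instead.
The additional-duty order on 2807.54.93 targets Serovia, not Naresta; it does not apply.
Duty = €23,944.68 × 10.5% = €2,514.19.
Line 2 (6958.48.29, Serovia, 575 kg, €37,829.25):
Base rate for 6958.48.29 is €5.46/kg.
Additional duty on 6958.48.29 from Serovia: +37.8% ad valorem. Applied ad valorem rate = 37.8%.
Duty = €37,829.25 × 37.8% + 575 × €5.46 = €17,438.96.
Total = €2,514.19 + €17,438.96 = €19,953.15.

€19,953.15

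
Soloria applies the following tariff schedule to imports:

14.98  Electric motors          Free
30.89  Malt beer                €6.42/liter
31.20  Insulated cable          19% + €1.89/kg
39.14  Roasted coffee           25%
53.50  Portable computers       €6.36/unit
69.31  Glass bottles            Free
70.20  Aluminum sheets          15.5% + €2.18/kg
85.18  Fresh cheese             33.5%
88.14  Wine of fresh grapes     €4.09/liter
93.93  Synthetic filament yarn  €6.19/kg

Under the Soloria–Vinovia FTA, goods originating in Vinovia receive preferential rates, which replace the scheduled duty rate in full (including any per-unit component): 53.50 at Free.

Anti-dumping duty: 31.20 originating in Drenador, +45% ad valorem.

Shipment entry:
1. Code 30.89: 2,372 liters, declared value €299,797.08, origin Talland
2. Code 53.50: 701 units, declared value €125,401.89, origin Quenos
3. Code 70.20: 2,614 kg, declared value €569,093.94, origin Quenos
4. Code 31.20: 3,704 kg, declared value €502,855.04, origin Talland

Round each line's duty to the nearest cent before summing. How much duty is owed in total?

€216,137.70

Line 1 (30.89, Talland, 2,372 liters, €299,797.08):
Base rate for 30.89 is €6.42/liter.
Duty = 2,372 × €6.42 = €15,228.24.
Line 2 (53.50, Quenos, 701 units, €125,401.89):
Base rate for 53.50 is €6.36/unit.
53.50 has an FTA preferential rate, but origin Quenos is not Vinovia; base rate stands.
Duty = 701 × €6.36 = €4,458.36.
Line 3 (70.20, Quenos, 2,614 kg, €569,093.94):
Base rate for 70.20 is 15.5% + €2.18/kg.
Duty = €569,093.94 × 15.5% + 2,614 × €2.18 = €93,908.08.
Line 4 (31.20, Talland, 3,704 kg, €502,855.04):
Base rate for 31.20 is 19% + €1.89/kg.
The additional-duty order on 31.20 targets Drenador, not Talland; it does not apply.
Duty = €502,855.04 × 19% + 3,704 × €1.89 = €102,543.02.
Total = €15,228.24 + €4,458.36 + €93,908.08 + €102,543.02 = €216,137.70.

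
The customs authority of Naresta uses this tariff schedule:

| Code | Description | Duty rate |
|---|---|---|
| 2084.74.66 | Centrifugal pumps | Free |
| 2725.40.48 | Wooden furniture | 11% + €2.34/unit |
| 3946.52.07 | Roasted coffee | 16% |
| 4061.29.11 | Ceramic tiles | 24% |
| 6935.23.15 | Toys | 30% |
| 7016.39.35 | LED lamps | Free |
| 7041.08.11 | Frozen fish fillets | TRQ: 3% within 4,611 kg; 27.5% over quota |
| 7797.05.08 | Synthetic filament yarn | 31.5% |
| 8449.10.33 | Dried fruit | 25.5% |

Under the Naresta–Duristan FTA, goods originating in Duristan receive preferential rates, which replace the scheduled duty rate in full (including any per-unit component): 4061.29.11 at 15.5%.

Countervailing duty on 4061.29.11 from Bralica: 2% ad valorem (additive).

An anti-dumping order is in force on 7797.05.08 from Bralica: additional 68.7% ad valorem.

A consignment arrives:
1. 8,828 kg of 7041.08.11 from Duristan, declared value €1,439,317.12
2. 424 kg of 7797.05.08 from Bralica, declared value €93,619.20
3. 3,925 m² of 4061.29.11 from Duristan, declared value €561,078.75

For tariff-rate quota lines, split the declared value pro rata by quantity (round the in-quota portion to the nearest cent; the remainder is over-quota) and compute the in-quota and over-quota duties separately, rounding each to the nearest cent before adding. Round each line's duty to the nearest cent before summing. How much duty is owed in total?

€392,400.38

Line 1 (7041.08.11, Duristan, 8,828 kg, €1,439,317.12):
Code 7041.08.11 is under a tariff-rate quota (threshold 4,611 kg). In-quota: 4,611 kg at 3%; over-quota: 4,217 kg at 27.5%.
Pro-rata value split: in-quota = €1,439,317.12 × 4,611/8,828 = €751,777.44; over-quota = €1,439,317.12 − €751,777.44 = €687,539.68.
In-quota duty = €751,777.44 × 3% = €22,553.32. Over-quota duty = €687,539.68 × 27.5% = €189,073.41.
Line duty = €22,553.32 + €189,073.41 = €211,626.73.
Line 2 (7797.05.08, Bralica, 424 kg, €93,619.20):
Base rate for 7797.05.08 is 31.5%.
Additional duty on 7797.05.08 from Bralica: +68.7%. Applied ad valorem rate: 31.5% + 68.7% = 100.2%.
Duty = €93,619.20 × 100.2% = €93,806.44.
Line 3 (4061.29.11, Duristan, 3,925 m², €561,078.75):
Base rate for 4061.29.11 is 24%.
Origin Duristan qualifies under the Naresta–Duristan agreement and 4061.29.11 is covered: preferential rate 15.5% applies instead.
The additional-duty order on 4061.29.11 targets Bralica, not Duristan; it does not apply.
Duty = €561,078.75 × 15.5% = €86,967.21.
Total = €211,626.73 + €93,806.44 + €86,967.21 = €392,400.38.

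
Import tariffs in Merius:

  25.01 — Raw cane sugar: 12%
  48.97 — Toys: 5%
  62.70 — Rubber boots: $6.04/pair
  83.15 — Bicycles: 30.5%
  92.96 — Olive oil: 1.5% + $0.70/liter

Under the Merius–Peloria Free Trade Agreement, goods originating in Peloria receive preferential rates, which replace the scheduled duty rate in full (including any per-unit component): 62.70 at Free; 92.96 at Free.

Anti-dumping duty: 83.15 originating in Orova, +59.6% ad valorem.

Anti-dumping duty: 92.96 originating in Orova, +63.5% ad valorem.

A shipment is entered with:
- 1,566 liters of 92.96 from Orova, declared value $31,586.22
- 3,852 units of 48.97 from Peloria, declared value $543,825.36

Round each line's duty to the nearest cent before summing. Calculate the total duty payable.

Line 1 (92.96, Orova, 1,566 liters, $31,586.22):
Base rate for 92.96 is 1.5% + $0.70/liter.
92.96 has an FTA preferential rate, but origin Orova is not Peloria; base rate stands.
Additional duty on 92.96 from Orova: +63.5%. Applied ad valorem rate: 1.5% + 63.5% = 65%.
Duty = $31,586.22 × 65% + 1,566 × $0.70 = $21,627.24.
Line 2 (48.97, Peloria, 3,852 units, $543,825.36):
Base rate for 48.97 is 5%.
Origin Peloria is the FTA partner but 48.97 is not on the preference list; base rate stands.
Duty = $543,825.36 × 5% = $27,191.27.
Total = $21,627.24 + $27,191.27 = $48,818.51.

$48,818.51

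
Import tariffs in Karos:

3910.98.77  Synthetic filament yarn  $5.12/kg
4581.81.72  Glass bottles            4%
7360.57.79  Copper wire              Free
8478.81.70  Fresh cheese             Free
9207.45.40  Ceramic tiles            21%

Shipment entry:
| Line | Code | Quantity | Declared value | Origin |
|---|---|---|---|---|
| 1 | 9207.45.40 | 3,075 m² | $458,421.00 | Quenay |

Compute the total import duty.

$96,268.41

Line 1 (9207.45.40, Quenay, 3,075 m², $458,421.00):
Base rate for 9207.45.40 is 21%.
Duty = $458,421.00 × 21% = $96,268.41.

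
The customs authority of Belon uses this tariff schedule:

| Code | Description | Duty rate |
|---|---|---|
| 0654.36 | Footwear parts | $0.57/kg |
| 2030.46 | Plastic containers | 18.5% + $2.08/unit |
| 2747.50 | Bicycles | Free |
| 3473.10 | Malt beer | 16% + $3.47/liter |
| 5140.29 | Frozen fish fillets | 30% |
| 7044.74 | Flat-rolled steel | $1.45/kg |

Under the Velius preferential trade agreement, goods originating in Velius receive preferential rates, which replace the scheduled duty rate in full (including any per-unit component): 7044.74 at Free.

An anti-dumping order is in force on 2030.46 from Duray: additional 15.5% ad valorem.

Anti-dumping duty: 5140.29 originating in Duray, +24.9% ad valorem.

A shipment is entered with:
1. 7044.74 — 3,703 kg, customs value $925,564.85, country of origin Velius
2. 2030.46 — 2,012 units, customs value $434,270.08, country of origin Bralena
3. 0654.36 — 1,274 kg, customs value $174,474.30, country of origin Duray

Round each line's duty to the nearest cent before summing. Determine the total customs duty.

Line 1 (7044.74, Velius, 3,703 kg, $925,564.85):
Base rate for 7044.74 is $1.45/kg.
Origin Velius qualifies under the Belon–Velius agreement and 7044.74 is covered: preferential rate Free applies instead.
Duty = $925,564.85 × 0% = $0.00.
Line 2 (2030.46, Bralena, 2,012 units, $434,270.08):
Base rate for 2030.46 is 18.5% + $2.08/unit.
The additional-duty order on 2030.46 targets Duray, not Bralena; it does not apply.
Duty = $434,270.08 × 18.5% + 2,012 × $2.08 = $84,524.92.
Line 3 (0654.36, Duray, 1,274 kg, $174,474.30):
Base rate for 0654.36 is $0.57/kg.
Duty = 1,274 × $0.57 = $726.18.
Total = $0.00 + $84,524.92 + $726.18 = $85,251.10.

$85,251.10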